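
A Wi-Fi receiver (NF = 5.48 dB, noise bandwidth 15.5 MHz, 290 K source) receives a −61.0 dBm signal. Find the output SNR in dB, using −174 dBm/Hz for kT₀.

Noise floor: N = −174 + 10 log₁₀(B) + NF
10 log₁₀(1.55×10⁷) = 71.9 dB
N = −174 + 71.9 + 5.48 = −96.62 dBm
SNR = P_sig − N = −61.0 − (−96.62) = 35.62 dB → 35.6 dB

35.6 dB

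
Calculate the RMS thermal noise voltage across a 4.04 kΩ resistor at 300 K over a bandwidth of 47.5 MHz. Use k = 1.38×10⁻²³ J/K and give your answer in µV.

V_n = √(4kTRB)
4kTRB = 4 × 1.38×10⁻²³ × 300 × 4.04×10³ × 4.75×10⁷ = 3.18×10⁻⁹ V²
V_n = √(3.18×10⁻⁹) = 5.64×10⁻⁵ V = 56.4 µV

56.4 µV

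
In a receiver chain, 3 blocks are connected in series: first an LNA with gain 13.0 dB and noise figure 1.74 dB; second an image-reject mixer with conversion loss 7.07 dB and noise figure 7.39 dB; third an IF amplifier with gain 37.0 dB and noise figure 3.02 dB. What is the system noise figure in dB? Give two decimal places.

Convert to linear (a loss of L dB is a gain of −L dB): F_i = 10^(NF_i/10), G_i = 10^(G_i,dB/10)
  Stage 1: F_1 = 10^(1.74/10) = 1.493, G_1 = 10^(13.0/10) = 19.95
  Stage 2: F_2 = 10^(7.39/10) = 5.483, G_2 = 10^(−7.07/10) = 0.1963
  Stage 3: F_3 = 10^(3.02/10) = 2.004, G_3 = 10^(37.0/10) = 5012
Friis cascade:
  F = 1.493 + (5.483 − 1)/19.95 + (2.004 − 1)/3.917 = 1.974
NF = 10 log₁₀(1.974) = 2.95 dB

2.95 dB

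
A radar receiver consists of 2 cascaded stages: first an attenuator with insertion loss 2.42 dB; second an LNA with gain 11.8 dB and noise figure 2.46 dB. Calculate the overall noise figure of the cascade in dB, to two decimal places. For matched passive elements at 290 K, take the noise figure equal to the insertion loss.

Convert to linear (a loss of L dB is a gain of −L dB): F_i = 10^(NF_i/10), G_i = 10^(G_i,dB/10)
  Stage 1: F_1 = 10^(2.42/10) = 1.746, G_1 = 10^(−2.42/10) = 0.5728
  Stage 2: F_2 = 10^(2.46/10) = 1.762, G_2 = 10^(11.8/10) = 15.14
Friis cascade:
  F = 1.746 + (1.762 − 1)/0.5728 = 3.076
NF = 10 log₁₀(3.076) = 4.88 dB

4.88 dB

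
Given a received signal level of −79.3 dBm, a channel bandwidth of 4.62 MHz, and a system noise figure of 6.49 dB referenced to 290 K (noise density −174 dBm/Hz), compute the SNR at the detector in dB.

21.6 dB

Noise floor: N = −174 + 10 log₁₀(B) + NF
10 log₁₀(4.62×10⁶) = 66.65 dB
N = −174 + 66.65 + 6.49 = −100.86 dBm
SNR = P_sig − N = −79.3 − (−100.86) = 21.56 dB → 21.6 dB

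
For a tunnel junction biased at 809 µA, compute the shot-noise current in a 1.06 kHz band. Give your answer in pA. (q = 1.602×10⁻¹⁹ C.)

524 pA

I_n = √(2qI·B)
2qI·B = 2 × 1.602×10⁻¹⁹ × 8.09×10⁻⁴ × 1.06×10³ = 2.75×10⁻¹⁹ A²
I_n = √(2.75×10⁻¹⁹) = 5.24×10⁻¹⁰ A = 524 pA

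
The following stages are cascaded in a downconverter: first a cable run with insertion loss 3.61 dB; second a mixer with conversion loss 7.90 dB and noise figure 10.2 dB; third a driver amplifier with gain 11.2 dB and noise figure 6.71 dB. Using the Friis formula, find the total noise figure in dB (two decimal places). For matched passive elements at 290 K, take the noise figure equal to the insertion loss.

18.82 dB

Convert to linear (a loss of L dB is a gain of −L dB): F_i = 10^(NF_i/10), G_i = 10^(G_i,dB/10)
  Stage 1: F_1 = 10^(3.61/10) = 2.296, G_1 = 10^(−3.61/10) = 0.4355
  Stage 2: F_2 = 10^(10.2/10) = 10.47, G_2 = 10^(−7.90/10) = 0.1622
  Stage 3: F_3 = 10^(6.71/10) = 4.688, G_3 = 10^(11.2/10) = 13.18
Friis cascade:
  F = 2.296 + (10.47 − 1)/0.4355 + (4.688 − 1)/0.07063 = 76.26
NF = 10 log₁₀(76.26) = 18.82 dB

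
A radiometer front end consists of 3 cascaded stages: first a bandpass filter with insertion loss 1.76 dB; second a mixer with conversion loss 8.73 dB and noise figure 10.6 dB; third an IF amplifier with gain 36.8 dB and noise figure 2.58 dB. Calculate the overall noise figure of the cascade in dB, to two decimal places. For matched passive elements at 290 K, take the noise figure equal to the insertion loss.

14.20 dB

Convert to linear (a loss of L dB is a gain of −L dB): F_i = 10^(NF_i/10), G_i = 10^(G_i,dB/10)
  Stage 1: F_1 = 10^(1.76/10) = 1.500, G_1 = 10^(−1.76/10) = 0.6668
  Stage 2: F_2 = 10^(10.6/10) = 11.48, G_2 = 10^(−8.73/10) = 0.1340
  Stage 3: F_3 = 10^(2.58/10) = 1.811, G_3 = 10^(36.8/10) = 4786
Friis cascade:
  F = 1.500 + (11.48 − 1)/0.6668 + (1.811 − 1)/0.08933 = 26.30
NF = 10 log₁₀(26.30) = 14.20 dB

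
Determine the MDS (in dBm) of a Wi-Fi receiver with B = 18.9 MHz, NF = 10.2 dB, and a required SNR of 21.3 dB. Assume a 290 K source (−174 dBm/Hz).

Sensitivity = −174 + 10 log₁₀(B) + NF + SNR_min
= −174 + 72.76 + 10.2 + 21.3
= −69.74 dBm → −69.7 dBm

−69.7 dBm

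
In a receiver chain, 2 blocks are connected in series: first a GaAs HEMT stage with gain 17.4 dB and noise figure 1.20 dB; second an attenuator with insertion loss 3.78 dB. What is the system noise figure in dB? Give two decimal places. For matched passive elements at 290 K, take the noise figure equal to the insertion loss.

1.28 dB

Convert to linear (a loss of L dB is a gain of −L dB): F_i = 10^(NF_i/10), G_i = 10^(G_i,dB/10)
  Stage 1: F_1 = 10^(1.20/10) = 1.318, G_1 = 10^(17.4/10) = 54.95
  Stage 2: F_2 = 10^(3.78/10) = 2.388, G_2 = 10^(−3.78/10) = 0.4188
Friis cascade:
  F = 1.318 + (2.388 − 1)/54.95 = 1.344
NF = 10 log₁₀(1.344) = 1.28 dB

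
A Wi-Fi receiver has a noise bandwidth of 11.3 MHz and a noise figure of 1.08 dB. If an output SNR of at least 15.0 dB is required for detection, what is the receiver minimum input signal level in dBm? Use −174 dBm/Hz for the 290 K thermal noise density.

Sensitivity = −174 + 10 log₁₀(B) + NF + SNR_min
= −174 + 70.53 + 1.08 + 15.0
= −87.39 dBm → −87.4 dBm

−87.4 dBm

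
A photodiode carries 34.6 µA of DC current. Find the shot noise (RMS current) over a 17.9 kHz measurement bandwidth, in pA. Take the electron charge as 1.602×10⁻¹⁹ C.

445 pA

I_n = √(2qI·B)
2qI·B = 2 × 1.602×10⁻¹⁹ × 3.46×10⁻⁵ × 1.79×10⁴ = 1.98×10⁻¹⁹ A²
I_n = √(1.98×10⁻¹⁹) = 4.45×10⁻¹⁰ A = 445 pA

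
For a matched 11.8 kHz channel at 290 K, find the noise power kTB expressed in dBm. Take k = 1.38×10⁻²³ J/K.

−133.3 dBm

P_n = kTB = 1.38×10⁻²³ × 290 × 1.18×10⁴ = 4.72×10⁻¹⁷ W
In dBm: 10 log₁₀(4.72×10⁻¹⁷ / 10⁻³) = −133.3 dBm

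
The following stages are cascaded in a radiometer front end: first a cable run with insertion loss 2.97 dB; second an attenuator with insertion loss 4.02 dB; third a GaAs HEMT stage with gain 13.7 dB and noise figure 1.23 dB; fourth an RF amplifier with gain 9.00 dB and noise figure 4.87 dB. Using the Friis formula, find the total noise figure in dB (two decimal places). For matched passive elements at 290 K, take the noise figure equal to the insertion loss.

Convert to linear (a loss of L dB is a gain of −L dB): F_i = 10^(NF_i/10), G_i = 10^(G_i,dB/10)
  Stage 1: F_1 = 10^(2.97/10) = 1.982, G_1 = 10^(−2.97/10) = 0.5047
  Stage 2: F_2 = 10^(4.02/10) = 2.523, G_2 = 10^(−4.02/10) = 0.3963
  Stage 3: F_3 = 10^(1.23/10) = 1.327, G_3 = 10^(13.7/10) = 23.44
  Stage 4: F_4 = 10^(4.87/10) = 3.069, G_4 = 10^(9.00/10) = 7.943
Friis cascade:
  F = 1.982 + (2.523 − 1)/0.5047 + (1.327 − 1)/0.2000 + (3.069 − 1)/4.688 = 7.079
NF = 10 log₁₀(7.079) = 8.50 dB

8.50 dB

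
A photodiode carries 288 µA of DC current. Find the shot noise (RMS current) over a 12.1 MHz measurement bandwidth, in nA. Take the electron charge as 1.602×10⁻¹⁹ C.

33.4 nA

I_n = √(2qI·B)
2qI·B = 2 × 1.602×10⁻¹⁹ × 2.88×10⁻⁴ × 1.21×10⁷ = 1.12×10⁻¹⁵ A²
I_n = √(1.12×10⁻¹⁵) = 3.34×10⁻⁸ A = 33.4 nA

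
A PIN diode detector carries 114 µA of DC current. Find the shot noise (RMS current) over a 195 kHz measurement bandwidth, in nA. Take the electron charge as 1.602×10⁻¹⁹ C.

2.67 nA

I_n = √(2qI·B)
2qI·B = 2 × 1.602×10⁻¹⁹ × 1.14×10⁻⁴ × 1.95×10⁵ = 7.12×10⁻¹⁸ A²
I_n = √(7.12×10⁻¹⁸) = 2.67×10⁻⁹ A = 2.67 nA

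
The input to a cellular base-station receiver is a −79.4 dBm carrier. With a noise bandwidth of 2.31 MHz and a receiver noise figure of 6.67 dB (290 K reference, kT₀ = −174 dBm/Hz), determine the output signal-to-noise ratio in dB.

24.3 dB

Noise floor: N = −174 + 10 log₁₀(B) + NF
10 log₁₀(2.31×10⁶) = 63.64 dB
N = −174 + 63.64 + 6.67 = −103.69 dBm
SNR = P_sig − N = −79.4 − (−103.69) = 24.29 dB → 24.3 dB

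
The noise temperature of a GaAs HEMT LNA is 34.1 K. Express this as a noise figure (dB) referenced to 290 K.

0.483 dB

F = 1 + T_e/T₀ = 1 + 34.1/290 = 1.11759
NF = 10 log₁₀(1.11759) = 0.483 dB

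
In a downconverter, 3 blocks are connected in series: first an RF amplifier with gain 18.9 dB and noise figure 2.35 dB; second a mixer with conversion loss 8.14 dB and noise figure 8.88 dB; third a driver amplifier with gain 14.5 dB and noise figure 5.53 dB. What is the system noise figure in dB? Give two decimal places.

Convert to linear (a loss of L dB is a gain of −L dB): F_i = 10^(NF_i/10), G_i = 10^(G_i,dB/10)
  Stage 1: F_1 = 10^(2.35/10) = 1.718, G_1 = 10^(18.9/10) = 77.62
  Stage 2: F_2 = 10^(8.88/10) = 7.727, G_2 = 10^(−8.14/10) = 0.1535
  Stage 3: F_3 = 10^(5.53/10) = 3.573, G_3 = 10^(14.5/10) = 28.18
Friis cascade:
  F = 1.718 + (7.727 − 1)/77.62 + (3.573 − 1)/11.91 = 2.021
NF = 10 log₁₀(2.021) = 3.05 dB

3.05 dB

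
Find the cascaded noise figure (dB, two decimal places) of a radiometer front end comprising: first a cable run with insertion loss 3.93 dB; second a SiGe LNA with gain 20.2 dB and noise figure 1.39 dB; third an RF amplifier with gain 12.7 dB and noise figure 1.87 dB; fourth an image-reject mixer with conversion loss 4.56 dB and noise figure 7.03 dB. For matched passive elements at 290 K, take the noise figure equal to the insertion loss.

Convert to linear (a loss of L dB is a gain of −L dB): F_i = 10^(NF_i/10), G_i = 10^(G_i,dB/10)
  Stage 1: F_1 = 10^(3.93/10) = 2.472, G_1 = 10^(−3.93/10) = 0.4046
  Stage 2: F_2 = 10^(1.39/10) = 1.377, G_2 = 10^(20.2/10) = 104.7
  Stage 3: F_3 = 10^(1.87/10) = 1.538, G_3 = 10^(12.7/10) = 18.62
  Stage 4: F_4 = 10^(7.03/10) = 5.047, G_4 = 10^(−4.56/10) = 0.3499
Friis cascade:
  F = 2.472 + (1.377 − 1)/0.4046 + (1.538 − 1)/42.36 + (5.047 − 1)/788.9 = 3.422
NF = 10 log₁₀(3.422) = 5.34 dB

5.34 dB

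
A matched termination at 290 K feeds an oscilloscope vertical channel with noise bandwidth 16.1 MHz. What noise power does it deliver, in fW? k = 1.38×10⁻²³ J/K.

64.4 fW

P_n = kTB = 1.38×10⁻²³ × 290 × 1.61×10⁷ = 6.44×10⁻¹⁴ W = 64.4 fW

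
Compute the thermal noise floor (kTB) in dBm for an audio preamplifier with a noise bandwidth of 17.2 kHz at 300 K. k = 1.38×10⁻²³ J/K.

−131.5 dBm

P_n = kTB = 1.38×10⁻²³ × 300 × 1.72×10⁴ = 7.12×10⁻¹⁷ W
In dBm: 10 log₁₀(7.12×10⁻¹⁷ / 10⁻³) = −131.5 dBm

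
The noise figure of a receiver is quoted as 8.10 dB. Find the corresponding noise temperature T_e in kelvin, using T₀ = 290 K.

1582 K

F = 10^(8.10/10) = 6.45654
T_e = (F − 1)·T₀ = (6.45654 − 1) × 290 = 1582 K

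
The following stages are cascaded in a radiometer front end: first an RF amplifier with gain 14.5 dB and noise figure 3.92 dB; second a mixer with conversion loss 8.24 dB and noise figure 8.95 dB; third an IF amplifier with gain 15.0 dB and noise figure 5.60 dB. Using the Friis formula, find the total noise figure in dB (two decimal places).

5.23 dB

Convert to linear (a loss of L dB is a gain of −L dB): F_i = 10^(NF_i/10), G_i = 10^(G_i,dB/10)
  Stage 1: F_1 = 10^(3.92/10) = 2.466, G_1 = 10^(14.5/10) = 28.18
  Stage 2: F_2 = 10^(8.95/10) = 7.852, G_2 = 10^(−8.24/10) = 0.1500
  Stage 3: F_3 = 10^(5.60/10) = 3.631, G_3 = 10^(15.0/10) = 31.62
Friis cascade:
  F = 2.466 + (7.852 − 1)/28.18 + (3.631 − 1)/4.227 = 3.332
NF = 10 log₁₀(3.332) = 5.23 dB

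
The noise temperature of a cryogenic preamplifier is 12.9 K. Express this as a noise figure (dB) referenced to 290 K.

0.189 dB

F = 1 + T_e/T₀ = 1 + 12.9/290 = 1.04448
NF = 10 log₁₀(1.04448) = 0.189 dB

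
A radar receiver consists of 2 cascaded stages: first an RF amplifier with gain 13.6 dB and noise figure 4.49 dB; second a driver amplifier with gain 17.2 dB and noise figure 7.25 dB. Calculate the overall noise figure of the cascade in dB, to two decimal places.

4.77 dB

Convert to linear (a loss of L dB is a gain of −L dB): F_i = 10^(NF_i/10), G_i = 10^(G_i,dB/10)
  Stage 1: F_1 = 10^(4.49/10) = 2.812, G_1 = 10^(13.6/10) = 22.91
  Stage 2: F_2 = 10^(7.25/10) = 5.309, G_2 = 10^(17.2/10) = 52.48
Friis cascade:
  F = 2.812 + (5.309 − 1)/22.91 = 3.000
NF = 10 log₁₀(3.000) = 4.77 dB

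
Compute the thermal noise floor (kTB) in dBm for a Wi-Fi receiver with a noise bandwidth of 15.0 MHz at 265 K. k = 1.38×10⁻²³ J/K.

P_n = kTB = 1.38×10⁻²³ × 265 × 1.50×10⁷ = 5.49×10⁻¹⁴ W
In dBm: 10 log₁₀(5.49×10⁻¹⁴ / 10⁻³) = −102.6 dBm

−102.6 dBm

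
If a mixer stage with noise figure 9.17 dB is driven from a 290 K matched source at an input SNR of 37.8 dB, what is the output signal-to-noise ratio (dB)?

28.63 dB

By definition F = SNR_in/SNR_out, so in dB: SNR_out = SNR_in − NF
SNR_out = 37.8 − 9.17 = 28.63 dB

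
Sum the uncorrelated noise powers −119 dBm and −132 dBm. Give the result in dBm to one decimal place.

−118.8 dBm

Convert to linear, add, convert back:
P₁ = 1.26×10⁻¹⁵ W, P₂ = 6.31×10⁻¹⁷ W
P_tot = 1.32×10⁻¹⁵ W → 10 log₁₀(P_tot / 10⁻³) = −118.8 dBm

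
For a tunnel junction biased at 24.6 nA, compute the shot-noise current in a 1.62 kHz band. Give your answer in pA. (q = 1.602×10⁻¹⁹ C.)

3.57 pA

I_n = √(2qI·B)
2qI·B = 2 × 1.602×10⁻¹⁹ × 2.46×10⁻⁸ × 1.62×10³ = 1.28×10⁻²³ A²
I_n = √(1.28×10⁻²³) = 3.57×10⁻¹² A = 3.57 pA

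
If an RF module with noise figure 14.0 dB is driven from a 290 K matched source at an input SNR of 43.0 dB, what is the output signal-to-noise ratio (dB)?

By definition F = SNR_in/SNR_out, so in dB: SNR_out = SNR_in − NF
SNR_out = 43.0 − 14.0 = 29.0 dB

29.0 dB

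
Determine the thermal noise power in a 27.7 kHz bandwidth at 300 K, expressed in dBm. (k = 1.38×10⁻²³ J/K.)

−129.4 dBm

P_n = kTB = 1.38×10⁻²³ × 300 × 2.77×10⁴ = 1.15×10⁻¹⁶ W
In dBm: 10 log₁₀(1.15×10⁻¹⁶ / 10⁻³) = −129.4 dBm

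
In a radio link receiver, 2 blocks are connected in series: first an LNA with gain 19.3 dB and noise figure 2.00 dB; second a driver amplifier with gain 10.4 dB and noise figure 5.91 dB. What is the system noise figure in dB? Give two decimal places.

Convert to linear (a loss of L dB is a gain of −L dB): F_i = 10^(NF_i/10), G_i = 10^(G_i,dB/10)
  Stage 1: F_1 = 10^(2.00/10) = 1.585, G_1 = 10^(19.3/10) = 85.11
  Stage 2: F_2 = 10^(5.91/10) = 3.899, G_2 = 10^(10.4/10) = 10.96
Friis cascade:
  F = 1.585 + (3.899 − 1)/85.11 = 1.619
NF = 10 log₁₀(1.619) = 2.09 dB

2.09 dB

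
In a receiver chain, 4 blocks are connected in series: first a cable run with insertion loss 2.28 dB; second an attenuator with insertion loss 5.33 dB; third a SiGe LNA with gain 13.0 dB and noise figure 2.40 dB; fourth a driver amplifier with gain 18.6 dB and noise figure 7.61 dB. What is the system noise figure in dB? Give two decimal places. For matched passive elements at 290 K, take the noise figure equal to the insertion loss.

Convert to linear (a loss of L dB is a gain of −L dB): F_i = 10^(NF_i/10), G_i = 10^(G_i,dB/10)
  Stage 1: F_1 = 10^(2.28/10) = 1.690, G_1 = 10^(−2.28/10) = 0.5916
  Stage 2: F_2 = 10^(5.33/10) = 3.412, G_2 = 10^(−5.33/10) = 0.2931
  Stage 3: F_3 = 10^(2.40/10) = 1.738, G_3 = 10^(13.0/10) = 19.95
  Stage 4: F_4 = 10^(7.61/10) = 5.768, G_4 = 10^(18.6/10) = 72.44
Friis cascade:
  F = 1.690 + (3.412 − 1)/0.5916 + (1.738 − 1)/0.1734 + (5.768 − 1)/3.459 = 11.40
NF = 10 log₁₀(11.40) = 10.57 dB

10.57 dB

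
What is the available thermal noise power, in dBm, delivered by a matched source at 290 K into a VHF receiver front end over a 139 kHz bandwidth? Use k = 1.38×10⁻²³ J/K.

−122.5 dBm

P_n = kTB = 1.38×10⁻²³ × 290 × 1.39×10⁵ = 5.56×10⁻¹⁶ W
In dBm: 10 log₁₀(5.56×10⁻¹⁶ / 10⁻³) = −122.5 dBm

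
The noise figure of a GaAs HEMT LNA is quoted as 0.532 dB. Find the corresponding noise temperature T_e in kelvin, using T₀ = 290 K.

F = 10^(0.532/10) = 1.13032
T_e = (F − 1)·T₀ = (1.13032 − 1) × 290 = 37.8 K

37.8 K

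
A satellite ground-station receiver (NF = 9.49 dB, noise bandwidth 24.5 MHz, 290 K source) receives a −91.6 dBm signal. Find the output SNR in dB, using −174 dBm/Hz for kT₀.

−1.0 dB

Noise floor: N = −174 + 10 log₁₀(B) + NF
10 log₁₀(2.45×10⁷) = 73.89 dB
N = −174 + 73.89 + 9.49 = −90.62 dBm
SNR = P_sig − N = −91.6 − (−90.62) = −0.98 dB → −1.0 dB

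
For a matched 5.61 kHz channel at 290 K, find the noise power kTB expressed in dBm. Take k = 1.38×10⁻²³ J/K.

−136.5 dBm

P_n = kTB = 1.38×10⁻²³ × 290 × 5.61×10³ = 2.25×10⁻¹⁷ W
In dBm: 10 log₁₀(2.25×10⁻¹⁷ / 10⁻³) = −136.5 dBm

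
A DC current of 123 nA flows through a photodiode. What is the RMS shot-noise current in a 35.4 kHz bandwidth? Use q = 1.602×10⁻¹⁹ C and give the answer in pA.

37.4 pA

I_n = √(2qI·B)
2qI·B = 2 × 1.602×10⁻¹⁹ × 1.23×10⁻⁷ × 3.54×10⁴ = 1.40×10⁻²¹ A²
I_n = √(1.40×10⁻²¹) = 3.74×10⁻¹¹ A = 37.4 pA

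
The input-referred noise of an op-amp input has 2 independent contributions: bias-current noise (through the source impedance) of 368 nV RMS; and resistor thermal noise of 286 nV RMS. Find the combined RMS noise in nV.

466 nV

Uncorrelated sources add in power (mean-square): V_tot = √(ΣV_i²)
V_tot = √[(3.68×10⁻⁷)² + (2.86×10⁻⁷)²] = 4.66×10⁻⁷ V = 466 nV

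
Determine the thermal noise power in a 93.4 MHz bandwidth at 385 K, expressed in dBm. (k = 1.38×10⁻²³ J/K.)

P_n = kTB = 1.38×10⁻²³ × 385 × 9.34×10⁷ = 4.96×10⁻¹³ W
In dBm: 10 log₁₀(4.96×10⁻¹³ / 10⁻³) = −93.0 dBm

−93.0 dBm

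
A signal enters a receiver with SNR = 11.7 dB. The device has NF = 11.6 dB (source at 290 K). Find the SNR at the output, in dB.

By definition F = SNR_in/SNR_out, so in dB: SNR_out = SNR_in − NF
SNR_out = 11.7 − 11.6 = 0.1 dB

0.1 dB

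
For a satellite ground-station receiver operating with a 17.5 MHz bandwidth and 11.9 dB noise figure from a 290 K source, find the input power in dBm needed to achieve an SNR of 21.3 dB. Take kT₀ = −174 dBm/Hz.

Sensitivity = −174 + 10 log₁₀(B) + NF + SNR_min
= −174 + 72.43 + 11.9 + 21.3
= −68.37 dBm → −68.4 dBm

−68.4 dBm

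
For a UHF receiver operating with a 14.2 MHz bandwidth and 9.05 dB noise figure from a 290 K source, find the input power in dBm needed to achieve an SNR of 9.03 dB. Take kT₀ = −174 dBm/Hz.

−84.4 dBm

Sensitivity = −174 + 10 log₁₀(B) + NF + SNR_min
= −174 + 71.52 + 9.05 + 9.03
= −84.40 dBm → −84.4 dBm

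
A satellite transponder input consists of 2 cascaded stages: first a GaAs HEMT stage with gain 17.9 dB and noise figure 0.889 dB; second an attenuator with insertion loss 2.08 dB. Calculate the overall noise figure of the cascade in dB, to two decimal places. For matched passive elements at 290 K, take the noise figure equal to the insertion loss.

0.92 dB

Convert to linear (a loss of L dB is a gain of −L dB): F_i = 10^(NF_i/10), G_i = 10^(G_i,dB/10)
  Stage 1: F_1 = 10^(0.889/10) = 1.227, G_1 = 10^(17.9/10) = 61.66
  Stage 2: F_2 = 10^(2.08/10) = 1.614, G_2 = 10^(−2.08/10) = 0.6194
Friis cascade:
  F = 1.227 + (1.614 − 1)/61.66 = 1.237
NF = 10 log₁₀(1.237) = 0.92 dB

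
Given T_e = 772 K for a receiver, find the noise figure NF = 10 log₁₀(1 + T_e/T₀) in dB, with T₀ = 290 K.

5.64 dB

F = 1 + T_e/T₀ = 1 + 772/290 = 3.66207
NF = 10 log₁₀(3.66207) = 5.64 dB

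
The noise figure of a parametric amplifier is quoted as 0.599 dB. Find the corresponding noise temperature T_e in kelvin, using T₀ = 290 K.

42.9 K

F = 10^(0.599/10) = 1.14789
T_e = (F − 1)·T₀ = (1.14789 − 1) × 290 = 42.9 K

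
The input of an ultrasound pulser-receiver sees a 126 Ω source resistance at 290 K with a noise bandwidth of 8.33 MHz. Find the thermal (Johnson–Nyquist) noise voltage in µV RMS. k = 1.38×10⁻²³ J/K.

4.10 µV

V_n = √(4kTRB)
4kTRB = 4 × 1.38×10⁻²³ × 290 × 1.26×10² × 8.33×10⁶ = 1.68×10⁻¹¹ V²
V_n = √(1.68×10⁻¹¹) = 4.10×10⁻⁶ V = 4.10 µV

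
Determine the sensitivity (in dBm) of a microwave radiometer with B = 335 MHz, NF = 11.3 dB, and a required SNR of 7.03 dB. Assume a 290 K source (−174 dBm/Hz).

Sensitivity = −174 + 10 log₁₀(B) + NF + SNR_min
= −174 + 85.25 + 11.3 + 7.03
= −70.42 dBm → −70.4 dBm

−70.4 dBm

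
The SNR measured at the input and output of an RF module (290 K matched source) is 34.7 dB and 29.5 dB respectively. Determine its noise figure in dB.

5.2 dB

NF (dB) = SNR_in(dB) − SNR_out(dB) when the source is at T₀
NF = 34.7 − 29.5 = 5.2 dB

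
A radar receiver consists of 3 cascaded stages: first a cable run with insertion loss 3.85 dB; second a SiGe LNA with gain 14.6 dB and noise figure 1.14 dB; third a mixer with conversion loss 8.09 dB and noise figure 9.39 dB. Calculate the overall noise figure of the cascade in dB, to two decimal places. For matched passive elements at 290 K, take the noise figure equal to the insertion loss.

Convert to linear (a loss of L dB is a gain of −L dB): F_i = 10^(NF_i/10), G_i = 10^(G_i,dB/10)
  Stage 1: F_1 = 10^(3.85/10) = 2.427, G_1 = 10^(−3.85/10) = 0.4121
  Stage 2: F_2 = 10^(1.14/10) = 1.300, G_2 = 10^(14.6/10) = 28.84
  Stage 3: F_3 = 10^(9.39/10) = 8.690, G_3 = 10^(−8.09/10) = 0.1552
Friis cascade:
  F = 2.427 + (1.300 − 1)/0.4121 + (8.690 − 1)/11.89 = 3.802
NF = 10 log₁₀(3.802) = 5.80 dB

5.80 dB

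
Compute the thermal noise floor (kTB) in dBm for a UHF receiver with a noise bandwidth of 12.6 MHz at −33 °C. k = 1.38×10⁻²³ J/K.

−103.8 dBm

T = −33 °C + 273.15 = 240.15 K
P_n = kTB = 1.38×10⁻²³ × 240.15 × 1.26×10⁷ = 4.18×10⁻¹⁴ W
In dBm: 10 log₁₀(4.18×10⁻¹⁴ / 10⁻³) = −103.8 dBm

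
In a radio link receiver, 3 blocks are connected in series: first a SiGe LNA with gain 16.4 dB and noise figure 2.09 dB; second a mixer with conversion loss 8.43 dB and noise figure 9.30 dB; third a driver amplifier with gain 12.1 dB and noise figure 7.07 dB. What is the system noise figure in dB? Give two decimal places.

Convert to linear (a loss of L dB is a gain of −L dB): F_i = 10^(NF_i/10), G_i = 10^(G_i,dB/10)
  Stage 1: F_1 = 10^(2.09/10) = 1.618, G_1 = 10^(16.4/10) = 43.65
  Stage 2: F_2 = 10^(9.30/10) = 8.511, G_2 = 10^(−8.43/10) = 0.1435
  Stage 3: F_3 = 10^(7.07/10) = 5.093, G_3 = 10^(12.1/10) = 16.22
Friis cascade:
  F = 1.618 + (8.511 − 1)/43.65 + (5.093 − 1)/6.266 = 2.443
NF = 10 log₁₀(2.443) = 3.88 dB

3.88 dB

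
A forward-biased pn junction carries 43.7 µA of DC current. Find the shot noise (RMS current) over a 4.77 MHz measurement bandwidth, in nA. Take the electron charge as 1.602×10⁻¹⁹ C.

I_n = √(2qI·B)
2qI·B = 2 × 1.602×10⁻¹⁹ × 4.37×10⁻⁵ × 4.77×10⁶ = 6.68×10⁻¹⁷ A²
I_n = √(6.68×10⁻¹⁷) = 8.17×10⁻⁹ A = 8.17 nA

8.17 nA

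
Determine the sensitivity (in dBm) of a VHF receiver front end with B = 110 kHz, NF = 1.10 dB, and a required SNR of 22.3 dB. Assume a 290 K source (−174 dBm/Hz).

−100.2 dBm

Sensitivity = −174 + 10 log₁₀(B) + NF + SNR_min
= −174 + 50.41 + 1.10 + 22.3
= −100.19 dBm → −100.2 dBm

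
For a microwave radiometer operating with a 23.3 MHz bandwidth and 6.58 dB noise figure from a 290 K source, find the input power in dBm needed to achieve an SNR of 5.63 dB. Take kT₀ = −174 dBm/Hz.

−88.1 dBm

Sensitivity = −174 + 10 log₁₀(B) + NF + SNR_min
= −174 + 73.67 + 6.58 + 5.63
= −88.12 dBm → −88.1 dBm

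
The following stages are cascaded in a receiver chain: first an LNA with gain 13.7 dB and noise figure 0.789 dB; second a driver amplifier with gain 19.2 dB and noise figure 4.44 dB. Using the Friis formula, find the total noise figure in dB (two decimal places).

1.06 dB

Convert to linear (a loss of L dB is a gain of −L dB): F_i = 10^(NF_i/10), G_i = 10^(G_i,dB/10)
  Stage 1: F_1 = 10^(0.789/10) = 1.199, G_1 = 10^(13.7/10) = 23.44
  Stage 2: F_2 = 10^(4.44/10) = 2.780, G_2 = 10^(19.2/10) = 83.18
Friis cascade:
  F = 1.199 + (2.780 − 1)/23.44 = 1.275
NF = 10 log₁₀(1.275) = 1.06 dB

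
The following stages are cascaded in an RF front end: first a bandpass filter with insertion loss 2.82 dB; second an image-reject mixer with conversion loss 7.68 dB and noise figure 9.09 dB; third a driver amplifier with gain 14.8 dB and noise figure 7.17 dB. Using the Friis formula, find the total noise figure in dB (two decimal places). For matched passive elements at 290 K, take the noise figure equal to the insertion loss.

17.98 dB

Convert to linear (a loss of L dB is a gain of −L dB): F_i = 10^(NF_i/10), G_i = 10^(G_i,dB/10)
  Stage 1: F_1 = 10^(2.82/10) = 1.914, G_1 = 10^(−2.82/10) = 0.5224
  Stage 2: F_2 = 10^(9.09/10) = 8.110, G_2 = 10^(−7.68/10) = 0.1706
  Stage 3: F_3 = 10^(7.17/10) = 5.212, G_3 = 10^(14.8/10) = 30.20
Friis cascade:
  F = 1.914 + (8.110 − 1)/0.5224 + (5.212 − 1)/0.08913 = 62.78
NF = 10 log₁₀(62.78) = 17.98 dB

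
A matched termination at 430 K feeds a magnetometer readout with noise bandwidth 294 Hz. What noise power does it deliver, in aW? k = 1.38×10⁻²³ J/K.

1.74 aW

P_n = kTB = 1.38×10⁻²³ × 430 × 2.94×10² = 1.74×10⁻¹⁸ W = 1.74 aW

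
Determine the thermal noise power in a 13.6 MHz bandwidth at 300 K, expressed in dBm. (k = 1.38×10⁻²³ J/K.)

−102.5 dBm

P_n = kTB = 1.38×10⁻²³ × 300 × 1.36×10⁷ = 5.63×10⁻¹⁴ W
In dBm: 10 log₁₀(5.63×10⁻¹⁴ / 10⁻³) = −102.5 dBm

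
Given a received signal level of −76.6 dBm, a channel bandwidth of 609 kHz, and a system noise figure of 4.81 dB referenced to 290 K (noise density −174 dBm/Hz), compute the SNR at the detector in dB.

34.7 dB

Noise floor: N = −174 + 10 log₁₀(B) + NF
10 log₁₀(6.09×10⁵) = 57.85 dB
N = −174 + 57.85 + 4.81 = −111.34 dBm
SNR = P_sig − N = −76.6 − (−111.34) = 34.74 dB → 34.7 dB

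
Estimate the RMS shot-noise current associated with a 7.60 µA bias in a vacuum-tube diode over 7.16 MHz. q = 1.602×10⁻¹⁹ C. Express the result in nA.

4.18 nA

I_n = √(2qI·B)
2qI·B = 2 × 1.602×10⁻¹⁹ × 7.60×10⁻⁶ × 7.16×10⁶ = 1.74×10⁻¹⁷ A²
I_n = √(1.74×10⁻¹⁷) = 4.18×10⁻⁹ A = 4.18 nA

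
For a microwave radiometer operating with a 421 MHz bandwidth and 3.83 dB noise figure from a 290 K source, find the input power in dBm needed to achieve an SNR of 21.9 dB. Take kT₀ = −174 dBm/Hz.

−62.0 dBm

Sensitivity = −174 + 10 log₁₀(B) + NF + SNR_min
= −174 + 86.24 + 3.83 + 21.9
= −62.03 dBm → −62.0 dBm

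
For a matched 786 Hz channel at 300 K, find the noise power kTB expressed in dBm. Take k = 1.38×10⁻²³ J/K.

−144.9 dBm

P_n = kTB = 1.38×10⁻²³ × 300 × 7.86×10² = 3.25×10⁻¹⁸ W
In dBm: 10 log₁₀(3.25×10⁻¹⁸ / 10⁻³) = −144.9 dBm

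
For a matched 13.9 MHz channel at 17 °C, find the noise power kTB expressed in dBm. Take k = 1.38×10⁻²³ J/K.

T = 17 °C + 273.15 = 290.15 K
P_n = kTB = 1.38×10⁻²³ × 290.15 × 1.39×10⁷ = 5.57×10⁻¹⁴ W
In dBm: 10 log₁₀(5.57×10⁻¹⁴ / 10⁻³) = −102.5 dBm

−102.5 dBm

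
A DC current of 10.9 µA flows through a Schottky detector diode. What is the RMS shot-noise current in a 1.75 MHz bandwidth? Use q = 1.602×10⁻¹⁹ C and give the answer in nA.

2.47 nA

I_n = √(2qI·B)
2qI·B = 2 × 1.602×10⁻¹⁹ × 1.09×10⁻⁵ × 1.75×10⁶ = 6.11×10⁻¹⁸ A²
I_n = √(6.11×10⁻¹⁸) = 2.47×10⁻⁹ A = 2.47 nA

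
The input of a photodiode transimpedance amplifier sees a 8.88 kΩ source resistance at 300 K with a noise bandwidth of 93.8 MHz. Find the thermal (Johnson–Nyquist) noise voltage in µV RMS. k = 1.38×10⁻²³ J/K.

V_n = √(4kTRB)
4kTRB = 4 × 1.38×10⁻²³ × 300 × 8.88×10³ × 9.38×10⁷ = 1.38×10⁻⁸ V²
V_n = √(1.38×10⁻⁸) = 1.17×10⁻⁴ V = 117 µV

117 µV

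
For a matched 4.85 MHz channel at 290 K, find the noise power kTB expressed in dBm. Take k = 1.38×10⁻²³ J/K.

P_n = kTB = 1.38×10⁻²³ × 290 × 4.85×10⁶ = 1.94×10⁻¹⁴ W
In dBm: 10 log₁₀(1.94×10⁻¹⁴ / 10⁻³) = −107.1 dBm

−107.1 dBm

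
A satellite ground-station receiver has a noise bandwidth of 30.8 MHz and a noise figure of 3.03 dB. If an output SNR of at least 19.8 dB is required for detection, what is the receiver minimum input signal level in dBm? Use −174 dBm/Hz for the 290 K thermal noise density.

Sensitivity = −174 + 10 log₁₀(B) + NF + SNR_min
= −174 + 74.89 + 3.03 + 19.8
= −76.28 dBm → −76.3 dBm

−76.3 dBm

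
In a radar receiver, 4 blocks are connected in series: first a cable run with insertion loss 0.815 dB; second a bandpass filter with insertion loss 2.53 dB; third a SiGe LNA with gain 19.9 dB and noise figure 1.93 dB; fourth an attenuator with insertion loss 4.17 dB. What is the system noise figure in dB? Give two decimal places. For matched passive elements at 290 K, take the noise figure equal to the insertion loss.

Convert to linear (a loss of L dB is a gain of −L dB): F_i = 10^(NF_i/10), G_i = 10^(G_i,dB/10)
  Stage 1: F_1 = 10^(0.815/10) = 1.206, G_1 = 10^(−0.815/10) = 0.8289
  Stage 2: F_2 = 10^(2.53/10) = 1.791, G_2 = 10^(−2.53/10) = 0.5585
  Stage 3: F_3 = 10^(1.93/10) = 1.560, G_3 = 10^(19.9/10) = 97.72
  Stage 4: F_4 = 10^(4.17/10) = 2.612, G_4 = 10^(−4.17/10) = 0.3828
Friis cascade:
  F = 1.206 + (1.791 − 1)/0.8289 + (1.560 − 1)/0.4629 + (2.612 − 1)/45.24 = 3.405
NF = 10 log₁₀(3.405) = 5.32 dB

5.32 dB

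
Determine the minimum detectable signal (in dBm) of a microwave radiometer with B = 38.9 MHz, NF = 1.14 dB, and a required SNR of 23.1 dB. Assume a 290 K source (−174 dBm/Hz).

−73.9 dBm

Sensitivity = −174 + 10 log₁₀(B) + NF + SNR_min
= −174 + 75.9 + 1.14 + 23.1
= −73.86 dBm → −73.9 dBm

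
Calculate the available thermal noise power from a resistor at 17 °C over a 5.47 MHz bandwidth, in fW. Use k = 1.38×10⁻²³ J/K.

21.9 fW

T = 17 °C + 273.15 = 290.15 K
P_n = kTB = 1.38×10⁻²³ × 290.15 × 5.47×10⁶ = 2.19×10⁻¹⁴ W = 21.9 fW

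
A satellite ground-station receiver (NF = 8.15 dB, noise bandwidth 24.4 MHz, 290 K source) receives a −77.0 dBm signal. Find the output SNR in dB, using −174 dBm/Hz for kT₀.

15.0 dB

Noise floor: N = −174 + 10 log₁₀(B) + NF
10 log₁₀(2.44×10⁷) = 73.87 dB
N = −174 + 73.87 + 8.15 = −91.98 dBm
SNR = P_sig − N = −77.0 − (−91.98) = 14.98 dB → 15.0 dB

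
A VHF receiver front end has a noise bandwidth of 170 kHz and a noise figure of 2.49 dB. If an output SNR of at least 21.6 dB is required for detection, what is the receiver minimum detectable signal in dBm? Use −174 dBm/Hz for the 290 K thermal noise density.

−97.6 dBm

Sensitivity = −174 + 10 log₁₀(B) + NF + SNR_min
= −174 + 52.3 + 2.49 + 21.6
= −97.61 dBm → −97.6 dBm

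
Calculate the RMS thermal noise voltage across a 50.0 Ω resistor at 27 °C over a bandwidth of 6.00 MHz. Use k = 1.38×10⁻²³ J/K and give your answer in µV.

2.23 µV

T = 27 °C + 273.15 = 300.15 K
V_n = √(4kTRB)
4kTRB = 4 × 1.38×10⁻²³ × 300.15 × 5.00×10¹ × 6.00×10⁶ = 4.97×10⁻¹² V²
V_n = √(4.97×10⁻¹²) = 2.23×10⁻⁶ V = 2.23 µV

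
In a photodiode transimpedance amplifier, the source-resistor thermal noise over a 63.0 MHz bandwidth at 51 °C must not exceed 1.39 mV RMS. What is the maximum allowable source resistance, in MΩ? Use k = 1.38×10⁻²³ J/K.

T = 51 °C + 273.15 = 324.15 K
Johnson–Nyquist: V_n = √(4kTRB) ⇒ R = V_n² / (4kTB)
4kTB = 4 × 1.38×10⁻²³ × 324.15 × 6.30×10⁷ = 1.13×10⁻¹²
R = (1.39×10⁻³)² / 1.13×10⁻¹² = 1.71×10⁶ Ω = 1.71 MΩ

1.71 MΩ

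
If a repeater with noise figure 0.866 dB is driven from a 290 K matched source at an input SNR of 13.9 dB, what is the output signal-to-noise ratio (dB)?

13.034 dB

By definition F = SNR_in/SNR_out, so in dB: SNR_out = SNR_in − NF
SNR_out = 13.9 − 0.866 = 13.034 dB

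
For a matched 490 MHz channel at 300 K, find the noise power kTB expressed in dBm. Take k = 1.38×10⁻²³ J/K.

P_n = kTB = 1.38×10⁻²³ × 300 × 4.90×10⁸ = 2.03×10⁻¹² W
In dBm: 10 log₁₀(2.03×10⁻¹² / 10⁻³) = −86.9 dBm

−86.9 dBm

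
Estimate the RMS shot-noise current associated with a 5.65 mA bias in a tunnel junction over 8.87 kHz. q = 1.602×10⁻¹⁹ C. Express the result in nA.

4.01 nA

I_n = √(2qI·B)
2qI·B = 2 × 1.602×10⁻¹⁹ × 5.65×10⁻³ × 8.87×10³ = 1.61×10⁻¹⁷ A²
I_n = √(1.61×10⁻¹⁷) = 4.01×10⁻⁹ A = 4.01 nA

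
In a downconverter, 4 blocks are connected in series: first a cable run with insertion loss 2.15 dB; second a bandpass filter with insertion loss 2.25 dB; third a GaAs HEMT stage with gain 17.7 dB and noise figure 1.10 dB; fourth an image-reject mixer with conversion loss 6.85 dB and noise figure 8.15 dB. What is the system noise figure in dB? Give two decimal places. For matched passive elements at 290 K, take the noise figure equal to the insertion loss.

5.81 dB

Convert to linear (a loss of L dB is a gain of −L dB): F_i = 10^(NF_i/10), G_i = 10^(G_i,dB/10)
  Stage 1: F_1 = 10^(2.15/10) = 1.641, G_1 = 10^(−2.15/10) = 0.6095
  Stage 2: F_2 = 10^(2.25/10) = 1.679, G_2 = 10^(−2.25/10) = 0.5957
  Stage 3: F_3 = 10^(1.10/10) = 1.288, G_3 = 10^(17.7/10) = 58.88
  Stage 4: F_4 = 10^(8.15/10) = 6.531, G_4 = 10^(−6.85/10) = 0.2065
Friis cascade:
  F = 1.641 + (1.679 − 1)/0.6095 + (1.288 − 1)/0.3631 + (6.531 − 1)/21.38 = 3.807
NF = 10 log₁₀(3.807) = 5.81 dB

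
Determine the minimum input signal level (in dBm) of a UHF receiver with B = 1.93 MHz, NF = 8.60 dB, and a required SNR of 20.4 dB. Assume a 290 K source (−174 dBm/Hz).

−82.1 dBm

Sensitivity = −174 + 10 log₁₀(B) + NF + SNR_min
= −174 + 62.86 + 8.60 + 20.4
= −82.14 dBm → −82.1 dBm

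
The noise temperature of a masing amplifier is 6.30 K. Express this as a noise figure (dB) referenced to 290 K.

0.093 dB

F = 1 + T_e/T₀ = 1 + 6.30/290 = 1.02172
NF = 10 log₁₀(1.02172) = 0.093 dB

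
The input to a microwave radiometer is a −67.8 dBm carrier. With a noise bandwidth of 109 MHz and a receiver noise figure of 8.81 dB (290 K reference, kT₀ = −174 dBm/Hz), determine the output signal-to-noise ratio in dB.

17.0 dB

Noise floor: N = −174 + 10 log₁₀(B) + NF
10 log₁₀(1.09×10⁸) = 80.37 dB
N = −174 + 80.37 + 8.81 = −84.82 dBm
SNR = P_sig − N = −67.8 − (−84.82) = 17.02 dB → 17.0 dB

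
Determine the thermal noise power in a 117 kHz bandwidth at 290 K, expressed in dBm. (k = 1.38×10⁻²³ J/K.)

−123.3 dBm

P_n = kTB = 1.38×10⁻²³ × 290 × 1.17×10⁵ = 4.68×10⁻¹⁶ W
In dBm: 10 log₁₀(4.68×10⁻¹⁶ / 10⁻³) = −123.3 dBm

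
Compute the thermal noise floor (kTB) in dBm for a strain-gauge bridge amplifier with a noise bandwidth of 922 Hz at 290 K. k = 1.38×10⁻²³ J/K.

P_n = kTB = 1.38×10⁻²³ × 290 × 9.22×10² = 3.69×10⁻¹⁸ W
In dBm: 10 log₁₀(3.69×10⁻¹⁸ / 10⁻³) = −144.3 dBm

−144.3 dBm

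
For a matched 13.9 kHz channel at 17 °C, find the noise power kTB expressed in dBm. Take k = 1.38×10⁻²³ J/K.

−132.5 dBm

T = 17 °C + 273.15 = 290.15 K
P_n = kTB = 1.38×10⁻²³ × 290.15 × 1.39×10⁴ = 5.57×10⁻¹⁷ W
In dBm: 10 log₁₀(5.57×10⁻¹⁷ / 10⁻³) = −132.5 dBm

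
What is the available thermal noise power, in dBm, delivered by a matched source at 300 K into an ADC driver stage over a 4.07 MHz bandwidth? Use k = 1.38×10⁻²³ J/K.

P_n = kTB = 1.38×10⁻²³ × 300 × 4.07×10⁶ = 1.68×10⁻¹⁴ W
In dBm: 10 log₁₀(1.68×10⁻¹⁴ / 10⁻³) = −107.7 dBm

−107.7 dBm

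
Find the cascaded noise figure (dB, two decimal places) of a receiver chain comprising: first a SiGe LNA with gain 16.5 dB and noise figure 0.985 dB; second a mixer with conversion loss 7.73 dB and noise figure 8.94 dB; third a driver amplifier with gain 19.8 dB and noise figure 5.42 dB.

Convert to linear (a loss of L dB is a gain of −L dB): F_i = 10^(NF_i/10), G_i = 10^(G_i,dB/10)
  Stage 1: F_1 = 10^(0.985/10) = 1.255, G_1 = 10^(16.5/10) = 44.67
  Stage 2: F_2 = 10^(8.94/10) = 7.834, G_2 = 10^(−7.73/10) = 0.1687
  Stage 3: F_3 = 10^(5.42/10) = 3.483, G_3 = 10^(19.8/10) = 95.50
Friis cascade:
  F = 1.255 + (7.834 − 1)/44.67 + (3.483 − 1)/7.534 = 1.737
NF = 10 log₁₀(1.737) = 2.40 dB

2.40 dB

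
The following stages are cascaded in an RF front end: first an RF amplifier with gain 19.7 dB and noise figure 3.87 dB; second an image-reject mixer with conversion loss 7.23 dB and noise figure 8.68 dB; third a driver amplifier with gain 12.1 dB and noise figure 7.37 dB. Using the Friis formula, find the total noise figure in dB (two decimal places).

4.41 dB

Convert to linear (a loss of L dB is a gain of −L dB): F_i = 10^(NF_i/10), G_i = 10^(G_i,dB/10)
  Stage 1: F_1 = 10^(3.87/10) = 2.438, G_1 = 10^(19.7/10) = 93.33
  Stage 2: F_2 = 10^(8.68/10) = 7.379, G_2 = 10^(−7.23/10) = 0.1892
  Stage 3: F_3 = 10^(7.37/10) = 5.458, G_3 = 10^(12.1/10) = 16.22
Friis cascade:
  F = 2.438 + (7.379 − 1)/93.33 + (5.458 − 1)/17.66 = 2.759
NF = 10 log₁₀(2.759) = 4.41 dB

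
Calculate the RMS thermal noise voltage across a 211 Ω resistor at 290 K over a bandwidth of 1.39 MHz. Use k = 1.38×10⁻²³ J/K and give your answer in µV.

V_n = √(4kTRB)
4kTRB = 4 × 1.38×10⁻²³ × 290 × 2.11×10² × 1.39×10⁶ = 4.69×10⁻¹² V²
V_n = √(4.69×10⁻¹²) = 2.17×10⁻⁶ V = 2.17 µV

2.17 µV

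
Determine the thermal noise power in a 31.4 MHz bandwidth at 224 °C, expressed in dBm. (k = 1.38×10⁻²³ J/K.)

−96.7 dBm

T = 224 °C + 273.15 = 497.15 K
P_n = kTB = 1.38×10⁻²³ × 497.15 × 3.14×10⁷ = 2.15×10⁻¹³ W
In dBm: 10 log₁₀(2.15×10⁻¹³ / 10⁻³) = −96.7 dBm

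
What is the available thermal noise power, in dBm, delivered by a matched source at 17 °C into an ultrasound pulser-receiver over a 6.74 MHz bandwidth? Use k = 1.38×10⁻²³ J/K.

−105.7 dBm

T = 17 °C + 273.15 = 290.15 K
P_n = kTB = 1.38×10⁻²³ × 290.15 × 6.74×10⁶ = 2.70×10⁻¹⁴ W
In dBm: 10 log₁₀(2.70×10⁻¹⁴ / 10⁻³) = −105.7 dBm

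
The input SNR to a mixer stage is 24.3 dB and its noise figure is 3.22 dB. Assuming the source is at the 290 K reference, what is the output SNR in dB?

21.08 dB

By definition F = SNR_in/SNR_out, so in dB: SNR_out = SNR_in − NF
SNR_out = 24.3 − 3.22 = 21.08 dB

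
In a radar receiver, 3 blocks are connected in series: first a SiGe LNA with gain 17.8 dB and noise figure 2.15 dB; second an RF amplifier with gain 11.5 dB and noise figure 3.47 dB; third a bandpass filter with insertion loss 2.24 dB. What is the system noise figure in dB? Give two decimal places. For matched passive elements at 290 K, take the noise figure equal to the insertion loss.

Convert to linear (a loss of L dB is a gain of −L dB): F_i = 10^(NF_i/10), G_i = 10^(G_i,dB/10)
  Stage 1: F_1 = 10^(2.15/10) = 1.641, G_1 = 10^(17.8/10) = 60.26
  Stage 2: F_2 = 10^(3.47/10) = 2.223, G_2 = 10^(11.5/10) = 14.13
  Stage 3: F_3 = 10^(2.24/10) = 1.675, G_3 = 10^(−2.24/10) = 0.5970
Friis cascade:
  F = 1.641 + (2.223 − 1)/60.26 + (1.675 − 1)/851.1 = 1.662
NF = 10 log₁₀(1.662) = 2.21 dB

2.21 dB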